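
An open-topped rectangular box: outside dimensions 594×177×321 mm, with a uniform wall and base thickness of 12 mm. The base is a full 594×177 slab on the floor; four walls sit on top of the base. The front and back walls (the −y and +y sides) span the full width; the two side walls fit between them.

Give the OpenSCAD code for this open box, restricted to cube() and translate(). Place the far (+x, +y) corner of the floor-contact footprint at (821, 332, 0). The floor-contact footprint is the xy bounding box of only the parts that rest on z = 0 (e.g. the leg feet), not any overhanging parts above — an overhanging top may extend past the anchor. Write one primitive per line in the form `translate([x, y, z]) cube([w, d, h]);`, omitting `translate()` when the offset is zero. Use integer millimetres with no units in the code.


translate([227, 155, 0]) cube([594, 177, 12]);
translate([227, 155, 12]) cube([594, 12, 309]);
translate([227, 320, 12]) cube([594, 12, 309]);
translate([227, 167, 12]) cube([12, 153, 309]);
translate([809, 167, 12]) cube([12, 153, 309]);


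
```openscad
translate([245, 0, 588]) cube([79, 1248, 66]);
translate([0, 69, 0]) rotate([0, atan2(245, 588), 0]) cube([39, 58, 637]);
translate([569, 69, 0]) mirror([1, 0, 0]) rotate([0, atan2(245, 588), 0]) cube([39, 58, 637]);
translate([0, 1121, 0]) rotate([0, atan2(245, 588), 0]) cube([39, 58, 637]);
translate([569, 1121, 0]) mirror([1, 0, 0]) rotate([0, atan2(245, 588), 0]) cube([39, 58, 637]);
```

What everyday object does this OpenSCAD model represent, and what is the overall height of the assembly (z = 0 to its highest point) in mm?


A sawhorse. The overall height is 654 mm.

A beam across two mirrored pairs of raked legs — a sawhorse. The beam's underside is at z = 588 (matching the legs' vertical rise in atan2(245, 588)) and the beam is 66 mm tall, so its top is at 588 + 66 = 654 mm. The raked legs top out at the beam's underside, so that is the highest point.


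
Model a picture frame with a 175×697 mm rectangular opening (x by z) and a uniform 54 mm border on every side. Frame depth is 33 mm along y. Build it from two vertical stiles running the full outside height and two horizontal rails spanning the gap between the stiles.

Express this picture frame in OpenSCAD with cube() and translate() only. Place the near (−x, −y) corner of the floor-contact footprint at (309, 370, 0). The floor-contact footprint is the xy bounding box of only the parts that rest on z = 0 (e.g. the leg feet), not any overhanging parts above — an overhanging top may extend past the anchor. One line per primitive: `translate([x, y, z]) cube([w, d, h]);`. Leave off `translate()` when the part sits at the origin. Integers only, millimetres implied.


translate([309, 370, 0]) cube([54, 33, 805]);
translate([538, 370, 0]) cube([54, 33, 805]);
translate([363, 370, 0]) cube([175, 33, 54]);
translate([363, 370, 751]) cube([175, 33, 54]);


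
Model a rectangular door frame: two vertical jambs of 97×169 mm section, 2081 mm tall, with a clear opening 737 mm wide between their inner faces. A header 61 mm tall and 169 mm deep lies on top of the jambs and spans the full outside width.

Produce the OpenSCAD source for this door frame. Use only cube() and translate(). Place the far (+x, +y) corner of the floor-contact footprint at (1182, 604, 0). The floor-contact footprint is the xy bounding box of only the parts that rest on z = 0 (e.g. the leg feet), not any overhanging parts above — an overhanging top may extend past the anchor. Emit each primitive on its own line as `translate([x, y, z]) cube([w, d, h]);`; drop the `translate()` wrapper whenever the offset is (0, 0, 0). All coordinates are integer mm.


translate([251, 435, 0]) cube([97, 169, 2081]);
translate([1085, 435, 0]) cube([97, 169, 2081]);
translate([251, 435, 2081]) cube([931, 169, 61]);


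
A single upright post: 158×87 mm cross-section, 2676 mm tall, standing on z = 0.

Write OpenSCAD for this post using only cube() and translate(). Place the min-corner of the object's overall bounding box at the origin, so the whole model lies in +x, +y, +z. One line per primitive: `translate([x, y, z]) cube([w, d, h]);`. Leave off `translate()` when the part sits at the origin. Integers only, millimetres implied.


cube([158, 87, 2676]);


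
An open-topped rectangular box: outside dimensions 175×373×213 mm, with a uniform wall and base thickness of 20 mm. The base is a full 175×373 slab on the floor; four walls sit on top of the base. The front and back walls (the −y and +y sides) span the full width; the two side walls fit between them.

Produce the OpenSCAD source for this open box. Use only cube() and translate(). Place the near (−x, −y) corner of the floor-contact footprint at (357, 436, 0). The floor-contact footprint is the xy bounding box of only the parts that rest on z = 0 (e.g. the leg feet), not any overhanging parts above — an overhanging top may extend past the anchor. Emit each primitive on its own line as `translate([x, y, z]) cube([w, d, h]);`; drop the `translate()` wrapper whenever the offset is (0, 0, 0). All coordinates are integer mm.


translate([357, 436, 0]) cube([175, 373, 20]);
translate([357, 436, 20]) cube([175, 20, 193]);
translate([357, 789, 20]) cube([175, 20, 193]);
translate([357, 456, 20]) cube([20, 333, 193]);
translate([512, 456, 20]) cube([20, 333, 193]);


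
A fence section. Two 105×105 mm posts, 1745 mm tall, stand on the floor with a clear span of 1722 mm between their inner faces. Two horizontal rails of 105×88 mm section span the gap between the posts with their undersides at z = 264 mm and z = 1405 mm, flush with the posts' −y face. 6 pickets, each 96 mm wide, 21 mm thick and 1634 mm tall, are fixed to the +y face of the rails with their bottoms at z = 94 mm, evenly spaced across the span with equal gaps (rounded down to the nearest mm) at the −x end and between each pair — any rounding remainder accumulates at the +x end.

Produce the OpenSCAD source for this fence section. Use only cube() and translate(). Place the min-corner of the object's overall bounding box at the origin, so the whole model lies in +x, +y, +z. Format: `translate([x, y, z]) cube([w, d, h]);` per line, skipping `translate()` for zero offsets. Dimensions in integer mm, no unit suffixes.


cube([105, 105, 1745]);
translate([1827, 0, 0]) cube([105, 105, 1745]);
translate([105, 0, 264]) cube([1722, 105, 88]);
translate([105, 0, 1405]) cube([1722, 105, 88]);
translate([268, 105, 94]) cube([96, 21, 1634]);
translate([527, 105, 94]) cube([96, 21, 1634]);
translate([786, 105, 94]) cube([96, 21, 1634]);
translate([1045, 105, 94]) cube([96, 21, 1634]);
translate([1304, 105, 94]) cube([96, 21, 1634]);
translate([1563, 105, 94]) cube([96, 21, 1634]);


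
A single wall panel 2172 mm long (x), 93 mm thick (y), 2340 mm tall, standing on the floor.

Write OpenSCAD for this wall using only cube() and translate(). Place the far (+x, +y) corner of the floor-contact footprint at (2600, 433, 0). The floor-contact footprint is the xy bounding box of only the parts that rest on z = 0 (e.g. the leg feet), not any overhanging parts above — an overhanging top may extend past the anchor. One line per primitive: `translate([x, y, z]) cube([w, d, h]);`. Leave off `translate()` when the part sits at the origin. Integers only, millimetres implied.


translate([428, 340, 0]) cube([2172, 93, 2340]);


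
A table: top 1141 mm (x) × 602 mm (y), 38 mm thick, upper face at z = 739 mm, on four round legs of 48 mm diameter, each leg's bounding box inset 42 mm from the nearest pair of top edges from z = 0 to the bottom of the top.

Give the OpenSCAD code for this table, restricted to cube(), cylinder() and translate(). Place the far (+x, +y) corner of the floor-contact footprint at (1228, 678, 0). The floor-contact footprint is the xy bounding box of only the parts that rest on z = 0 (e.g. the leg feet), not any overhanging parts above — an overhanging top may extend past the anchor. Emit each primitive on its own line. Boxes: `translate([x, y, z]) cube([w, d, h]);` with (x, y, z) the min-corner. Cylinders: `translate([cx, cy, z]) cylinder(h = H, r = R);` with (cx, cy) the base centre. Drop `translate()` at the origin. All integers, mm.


// leg_h = 739 - 38 = 701
translate([129, 118, 701]) cube([1141, 602, 38]);
translate([195, 184, 0]) cylinder(h = 701, r = 24);
translate([1204, 184, 0]) cylinder(h = 701, r = 24);
translate([195, 654, 0]) cylinder(h = 701, r = 24);
translate([1204, 654, 0]) cylinder(h = 701, r = 24);


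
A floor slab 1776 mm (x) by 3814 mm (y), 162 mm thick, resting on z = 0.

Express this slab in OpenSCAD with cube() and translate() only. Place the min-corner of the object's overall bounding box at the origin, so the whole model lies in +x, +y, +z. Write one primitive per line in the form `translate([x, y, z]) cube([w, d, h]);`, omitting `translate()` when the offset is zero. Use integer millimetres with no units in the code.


cube([1776, 3814, 162]);


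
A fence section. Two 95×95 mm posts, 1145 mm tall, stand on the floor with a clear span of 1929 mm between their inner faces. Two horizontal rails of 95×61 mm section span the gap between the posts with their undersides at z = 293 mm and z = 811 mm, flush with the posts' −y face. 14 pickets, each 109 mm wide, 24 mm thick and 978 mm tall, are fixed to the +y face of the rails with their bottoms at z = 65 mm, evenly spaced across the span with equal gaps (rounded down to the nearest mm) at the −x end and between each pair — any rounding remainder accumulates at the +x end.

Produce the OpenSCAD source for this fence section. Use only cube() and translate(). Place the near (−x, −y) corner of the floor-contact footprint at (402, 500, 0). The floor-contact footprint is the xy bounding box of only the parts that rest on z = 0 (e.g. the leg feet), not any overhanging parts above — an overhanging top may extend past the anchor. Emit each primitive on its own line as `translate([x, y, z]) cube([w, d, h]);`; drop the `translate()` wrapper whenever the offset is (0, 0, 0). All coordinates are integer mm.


translate([402, 500, 0]) cube([95, 95, 1145]);
translate([2426, 500, 0]) cube([95, 95, 1145]);
translate([497, 500, 293]) cube([1929, 95, 61]);
translate([497, 500, 811]) cube([1929, 95, 61]);
translate([523, 595, 65]) cube([109, 24, 978]);
translate([658, 595, 65]) cube([109, 24, 978]);
translate([793, 595, 65]) cube([109, 24, 978]);
translate([928, 595, 65]) cube([109, 24, 978]);
translate([1063, 595, 65]) cube([109, 24, 978]);
translate([1198, 595, 65]) cube([109, 24, 978]);
translate([1333, 595, 65]) cube([109, 24, 978]);
translate([1468, 595, 65]) cube([109, 24, 978]);
translate([1603, 595, 65]) cube([109, 24, 978]);
translate([1738, 595, 65]) cube([109, 24, 978]);
translate([1873, 595, 65]) cube([109, 24, 978]);
translate([2008, 595, 65]) cube([109, 24, 978]);
translate([2143, 595, 65]) cube([109, 24, 978]);
translate([2278, 595, 65]) cube([109, 24, 978]);


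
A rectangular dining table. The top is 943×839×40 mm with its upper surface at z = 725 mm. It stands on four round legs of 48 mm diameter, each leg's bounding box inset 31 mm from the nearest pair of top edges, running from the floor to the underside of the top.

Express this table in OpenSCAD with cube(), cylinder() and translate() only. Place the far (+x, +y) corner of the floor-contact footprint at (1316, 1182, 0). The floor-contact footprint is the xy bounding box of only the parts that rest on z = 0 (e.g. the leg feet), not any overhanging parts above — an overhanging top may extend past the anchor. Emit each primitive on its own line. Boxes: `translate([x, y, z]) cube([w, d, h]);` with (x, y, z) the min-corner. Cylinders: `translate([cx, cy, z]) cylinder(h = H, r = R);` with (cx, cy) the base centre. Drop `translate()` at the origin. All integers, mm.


translate([404, 374, 685]) cube([943, 839, 40]);
translate([459, 429, 0]) cylinder(h = 685, r = 24);
translate([1292, 429, 0]) cylinder(h = 685, r = 24);
translate([459, 1158, 0]) cylinder(h = 685, r = 24);
translate([1292, 1158, 0]) cylinder(h = 685, r = 24);


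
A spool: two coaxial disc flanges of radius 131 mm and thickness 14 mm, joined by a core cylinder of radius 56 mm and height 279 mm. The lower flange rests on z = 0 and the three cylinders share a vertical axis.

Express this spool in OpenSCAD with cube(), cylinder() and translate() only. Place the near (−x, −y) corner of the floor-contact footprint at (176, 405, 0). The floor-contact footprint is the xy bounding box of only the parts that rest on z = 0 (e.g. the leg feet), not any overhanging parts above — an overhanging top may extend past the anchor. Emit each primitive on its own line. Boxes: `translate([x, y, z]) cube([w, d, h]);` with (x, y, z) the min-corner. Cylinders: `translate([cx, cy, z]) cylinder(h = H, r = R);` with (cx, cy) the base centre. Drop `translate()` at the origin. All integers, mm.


translate([307, 536, 0]) cylinder(h = 14, r = 131);
translate([307, 536, 14]) cylinder(h = 279, r = 56);
translate([307, 536, 293]) cylinder(h = 14, r = 131);


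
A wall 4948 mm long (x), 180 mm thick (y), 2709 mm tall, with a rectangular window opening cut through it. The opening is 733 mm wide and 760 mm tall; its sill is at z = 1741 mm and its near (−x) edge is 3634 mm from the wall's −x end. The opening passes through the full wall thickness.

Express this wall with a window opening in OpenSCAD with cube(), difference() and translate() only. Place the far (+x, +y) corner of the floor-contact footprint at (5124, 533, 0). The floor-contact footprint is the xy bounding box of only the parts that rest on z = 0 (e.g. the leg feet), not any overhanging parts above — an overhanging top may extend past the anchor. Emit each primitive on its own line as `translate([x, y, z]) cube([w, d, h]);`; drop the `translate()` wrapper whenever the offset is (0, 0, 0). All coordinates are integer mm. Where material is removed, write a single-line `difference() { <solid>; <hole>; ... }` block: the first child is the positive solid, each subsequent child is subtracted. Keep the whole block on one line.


difference() { translate([176, 353, 0]) cube([4948, 180, 2709]); translate([3810, 353, 1741]) cube([733, 180, 760]); }


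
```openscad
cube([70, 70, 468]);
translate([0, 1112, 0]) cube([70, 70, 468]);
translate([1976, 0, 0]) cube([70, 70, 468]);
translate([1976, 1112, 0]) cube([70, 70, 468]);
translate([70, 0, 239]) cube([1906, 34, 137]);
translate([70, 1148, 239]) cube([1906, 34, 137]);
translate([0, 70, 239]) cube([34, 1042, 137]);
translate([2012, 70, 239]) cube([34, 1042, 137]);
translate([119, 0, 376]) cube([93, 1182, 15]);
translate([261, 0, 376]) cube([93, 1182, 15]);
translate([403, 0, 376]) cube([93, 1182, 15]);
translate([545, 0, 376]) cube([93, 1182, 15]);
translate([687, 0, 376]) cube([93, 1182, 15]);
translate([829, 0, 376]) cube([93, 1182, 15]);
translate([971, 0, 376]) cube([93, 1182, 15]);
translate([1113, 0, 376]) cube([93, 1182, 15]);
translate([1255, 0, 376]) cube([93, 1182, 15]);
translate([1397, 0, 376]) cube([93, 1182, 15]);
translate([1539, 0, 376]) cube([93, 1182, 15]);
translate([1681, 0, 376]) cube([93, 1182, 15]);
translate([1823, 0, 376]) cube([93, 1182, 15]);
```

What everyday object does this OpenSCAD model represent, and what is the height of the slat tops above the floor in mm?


A bed frame. The slat-top height is 391 mm.

Four posts, four rails, and a row of slats — a bed frame. Slats sit on the rails at z = 239 + 137 = 376; with slat thickness 15, the top is 391 mm.


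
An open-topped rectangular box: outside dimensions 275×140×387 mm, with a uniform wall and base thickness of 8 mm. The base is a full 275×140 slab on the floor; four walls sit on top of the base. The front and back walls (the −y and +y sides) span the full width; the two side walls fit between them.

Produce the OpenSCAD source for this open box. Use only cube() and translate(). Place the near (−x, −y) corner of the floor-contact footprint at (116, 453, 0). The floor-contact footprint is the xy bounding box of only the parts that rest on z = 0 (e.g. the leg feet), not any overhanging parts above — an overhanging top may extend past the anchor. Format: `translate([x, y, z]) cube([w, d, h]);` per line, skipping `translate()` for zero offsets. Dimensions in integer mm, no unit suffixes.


translate([116, 453, 0]) cube([275, 140, 8]);
translate([116, 453, 8]) cube([275, 8, 379]);
translate([116, 585, 8]) cube([275, 8, 379]);
translate([116, 461, 8]) cube([8, 124, 379]);
translate([383, 461, 8]) cube([8, 124, 379]);


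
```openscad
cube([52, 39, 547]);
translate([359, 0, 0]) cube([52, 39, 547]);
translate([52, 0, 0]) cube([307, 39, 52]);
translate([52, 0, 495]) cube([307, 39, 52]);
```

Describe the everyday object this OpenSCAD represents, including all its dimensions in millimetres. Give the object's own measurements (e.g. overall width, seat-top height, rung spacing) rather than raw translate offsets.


A rectangular picture frame lying in the x–z plane (depth along y). The opening is 307 mm wide (x) by 443 mm tall (z), surrounded by a border 52 mm wide on all four sides. The frame is 39 mm deep and is made of two full-height vertical stiles with two horizontal rails fitted between them.


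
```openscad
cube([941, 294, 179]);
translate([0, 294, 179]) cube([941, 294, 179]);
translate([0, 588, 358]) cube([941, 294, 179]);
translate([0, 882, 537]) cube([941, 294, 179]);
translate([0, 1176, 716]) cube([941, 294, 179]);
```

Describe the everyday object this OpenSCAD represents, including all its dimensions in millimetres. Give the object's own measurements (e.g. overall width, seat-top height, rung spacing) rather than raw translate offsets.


A straight staircase of 5 solid steps. Each step is 941 mm wide (x), 294 mm deep (y, the going) and 179 mm tall (the rise). The first step rests on the floor; each subsequent step sits one going further in +y and one rise higher in +z, directly behind and above the previous step with no overlap.


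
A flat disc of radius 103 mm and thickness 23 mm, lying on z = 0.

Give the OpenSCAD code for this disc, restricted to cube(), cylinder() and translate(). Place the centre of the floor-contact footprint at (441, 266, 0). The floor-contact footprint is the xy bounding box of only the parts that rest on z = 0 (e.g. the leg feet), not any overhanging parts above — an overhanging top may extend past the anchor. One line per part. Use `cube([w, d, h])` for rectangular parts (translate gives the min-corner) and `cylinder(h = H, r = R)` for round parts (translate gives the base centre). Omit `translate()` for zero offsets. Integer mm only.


translate([441, 266, 0]) cylinder(h = 23, r = 103);


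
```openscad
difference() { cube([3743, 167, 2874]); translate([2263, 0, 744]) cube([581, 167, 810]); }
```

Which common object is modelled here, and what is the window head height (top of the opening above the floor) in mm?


A wall with a window opening. The window head height is 1554 mm.

A wall with a rectangular opening subtracted — a window. Sill at z = 744, opening 810 mm tall, so the head is at 744 + 810 = 1554 mm.


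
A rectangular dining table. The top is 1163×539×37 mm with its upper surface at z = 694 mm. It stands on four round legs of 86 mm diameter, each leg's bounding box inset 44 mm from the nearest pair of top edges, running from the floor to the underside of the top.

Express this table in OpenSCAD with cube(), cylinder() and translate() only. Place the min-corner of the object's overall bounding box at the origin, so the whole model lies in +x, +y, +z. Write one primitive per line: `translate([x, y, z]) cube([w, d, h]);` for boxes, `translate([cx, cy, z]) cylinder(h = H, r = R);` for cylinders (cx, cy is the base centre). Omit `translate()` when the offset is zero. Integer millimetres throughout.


translate([0, 0, 657]) cube([1163, 539, 37]);
translate([87, 87, 0]) cylinder(h = 657, r = 43);
translate([1076, 87, 0]) cylinder(h = 657, r = 43);
translate([87, 452, 0]) cylinder(h = 657, r = 43);
translate([1076, 452, 0]) cylinder(h = 657, r = 43);


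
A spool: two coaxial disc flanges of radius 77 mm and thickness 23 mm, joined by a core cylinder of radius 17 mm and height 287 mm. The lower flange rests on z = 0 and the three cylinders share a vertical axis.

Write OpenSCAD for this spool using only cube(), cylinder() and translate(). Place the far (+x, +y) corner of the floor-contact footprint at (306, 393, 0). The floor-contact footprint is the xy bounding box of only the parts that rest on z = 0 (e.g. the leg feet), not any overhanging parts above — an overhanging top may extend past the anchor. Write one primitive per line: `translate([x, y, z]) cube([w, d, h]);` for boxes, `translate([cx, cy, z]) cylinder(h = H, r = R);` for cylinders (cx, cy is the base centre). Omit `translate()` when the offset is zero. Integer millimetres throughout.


translate([229, 316, 0]) cylinder(h = 23, r = 77);
translate([229, 316, 23]) cylinder(h = 287, r = 17);
translate([229, 316, 310]) cylinder(h = 23, r = 77);


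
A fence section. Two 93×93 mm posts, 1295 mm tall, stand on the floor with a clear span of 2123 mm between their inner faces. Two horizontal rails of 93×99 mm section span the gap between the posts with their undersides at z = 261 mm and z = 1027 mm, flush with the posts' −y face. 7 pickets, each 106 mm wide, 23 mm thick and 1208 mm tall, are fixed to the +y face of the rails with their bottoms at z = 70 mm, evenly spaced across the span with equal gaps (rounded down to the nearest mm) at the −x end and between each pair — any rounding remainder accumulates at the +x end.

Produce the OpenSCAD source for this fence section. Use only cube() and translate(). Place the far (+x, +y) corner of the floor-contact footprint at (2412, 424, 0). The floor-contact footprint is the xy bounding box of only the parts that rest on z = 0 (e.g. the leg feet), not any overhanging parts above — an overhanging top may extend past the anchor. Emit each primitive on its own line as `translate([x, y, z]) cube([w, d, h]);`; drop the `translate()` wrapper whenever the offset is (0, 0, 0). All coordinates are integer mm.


translate([103, 331, 0]) cube([93, 93, 1295]);
translate([2319, 331, 0]) cube([93, 93, 1295]);
translate([196, 331, 261]) cube([2123, 93, 99]);
translate([196, 331, 1027]) cube([2123, 93, 99]);
translate([368, 424, 70]) cube([106, 23, 1208]);
translate([646, 424, 70]) cube([106, 23, 1208]);
translate([924, 424, 70]) cube([106, 23, 1208]);
translate([1202, 424, 70]) cube([106, 23, 1208]);
translate([1480, 424, 70]) cube([106, 23, 1208]);
translate([1758, 424, 70]) cube([106, 23, 1208]);
translate([2036, 424, 70]) cube([106, 23, 1208]);


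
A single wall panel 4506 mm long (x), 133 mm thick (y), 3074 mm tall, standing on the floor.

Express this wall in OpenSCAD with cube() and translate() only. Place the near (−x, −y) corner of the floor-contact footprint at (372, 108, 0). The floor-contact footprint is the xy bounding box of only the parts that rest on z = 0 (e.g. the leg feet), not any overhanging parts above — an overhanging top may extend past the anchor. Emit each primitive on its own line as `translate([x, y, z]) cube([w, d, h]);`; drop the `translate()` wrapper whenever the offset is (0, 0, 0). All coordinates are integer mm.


translate([372, 108, 0]) cube([4506, 133, 3074]);


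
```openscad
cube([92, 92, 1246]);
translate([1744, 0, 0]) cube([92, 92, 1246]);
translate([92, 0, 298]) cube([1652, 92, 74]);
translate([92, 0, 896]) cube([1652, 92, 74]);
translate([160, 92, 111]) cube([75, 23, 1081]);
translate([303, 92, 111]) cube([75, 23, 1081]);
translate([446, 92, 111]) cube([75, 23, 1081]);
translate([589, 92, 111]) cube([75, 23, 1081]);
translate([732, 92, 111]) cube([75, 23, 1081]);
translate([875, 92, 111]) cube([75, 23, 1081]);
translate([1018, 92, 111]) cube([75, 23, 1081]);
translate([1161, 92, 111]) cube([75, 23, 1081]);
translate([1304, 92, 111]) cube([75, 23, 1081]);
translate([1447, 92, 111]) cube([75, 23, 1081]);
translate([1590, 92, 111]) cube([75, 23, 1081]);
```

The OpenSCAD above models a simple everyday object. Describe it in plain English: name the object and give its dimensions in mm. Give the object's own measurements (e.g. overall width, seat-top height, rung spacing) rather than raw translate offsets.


A fence section. Two 92×92 mm posts, 1246 mm tall, stand on the floor with a clear span of 1652 mm between their inner faces. Two horizontal rails of 92×74 mm section span the gap between the posts with their undersides at z = 298 mm and z = 896 mm, flush with the posts' −y face. 11 pickets, each 75 mm wide, 23 mm thick and 1081 mm tall, are fixed to the +y face of the rails with their bottoms at z = 111 mm, spaced across the span with a 68 mm gap after the −x post and between neighbouring pickets, with 79 mm left before the +x post.


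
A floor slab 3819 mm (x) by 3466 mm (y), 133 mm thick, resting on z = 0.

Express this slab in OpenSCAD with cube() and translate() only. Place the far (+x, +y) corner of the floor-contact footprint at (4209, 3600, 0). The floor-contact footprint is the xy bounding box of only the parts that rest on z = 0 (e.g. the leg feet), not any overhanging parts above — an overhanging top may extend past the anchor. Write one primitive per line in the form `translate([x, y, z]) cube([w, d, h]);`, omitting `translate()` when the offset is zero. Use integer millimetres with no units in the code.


translate([390, 134, 0]) cube([3819, 3466, 133]);


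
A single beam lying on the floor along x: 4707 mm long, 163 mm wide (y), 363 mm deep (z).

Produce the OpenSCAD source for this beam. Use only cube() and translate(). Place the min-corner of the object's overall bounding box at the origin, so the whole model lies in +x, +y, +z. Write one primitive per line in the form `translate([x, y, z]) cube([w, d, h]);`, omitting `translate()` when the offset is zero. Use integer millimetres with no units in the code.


cube([4707, 163, 363]);


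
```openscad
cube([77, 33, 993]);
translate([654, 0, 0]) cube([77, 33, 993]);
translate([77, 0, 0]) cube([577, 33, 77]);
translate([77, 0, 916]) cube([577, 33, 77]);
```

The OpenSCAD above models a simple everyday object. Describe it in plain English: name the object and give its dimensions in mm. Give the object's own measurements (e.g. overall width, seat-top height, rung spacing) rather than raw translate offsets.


A rectangular picture frame lying in the x–z plane (depth along y). The opening is 577 mm wide (x) by 839 mm tall (z), surrounded by a border 77 mm wide on all four sides. The frame is 33 mm deep and is made of two full-height vertical stiles with two horizontal rails fitted between them.


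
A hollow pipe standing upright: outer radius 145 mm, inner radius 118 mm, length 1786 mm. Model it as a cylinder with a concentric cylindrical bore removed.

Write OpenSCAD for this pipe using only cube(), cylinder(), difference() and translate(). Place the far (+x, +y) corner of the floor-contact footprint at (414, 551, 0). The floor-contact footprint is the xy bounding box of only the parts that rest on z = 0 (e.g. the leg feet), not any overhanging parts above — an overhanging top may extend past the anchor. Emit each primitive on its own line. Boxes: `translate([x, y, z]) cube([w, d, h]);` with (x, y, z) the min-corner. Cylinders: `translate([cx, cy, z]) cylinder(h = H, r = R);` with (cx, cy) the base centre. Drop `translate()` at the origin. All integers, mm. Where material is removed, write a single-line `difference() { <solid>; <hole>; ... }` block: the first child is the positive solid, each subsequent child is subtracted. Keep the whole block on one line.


difference() { translate([269, 406, 0]) cylinder(h = 1786, r = 145); translate([269, 406, 0]) cylinder(h = 1786, r = 118); }


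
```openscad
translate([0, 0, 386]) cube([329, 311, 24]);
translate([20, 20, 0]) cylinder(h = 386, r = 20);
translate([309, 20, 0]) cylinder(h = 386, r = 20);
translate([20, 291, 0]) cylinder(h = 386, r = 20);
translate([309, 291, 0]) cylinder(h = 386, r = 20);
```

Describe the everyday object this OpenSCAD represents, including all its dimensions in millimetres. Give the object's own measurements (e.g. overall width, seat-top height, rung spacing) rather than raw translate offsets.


A simple wooden stool: a rectangular seat 329 mm (x) by 311 mm (y), 24 mm thick, top face at z = 410 mm, on four round legs, each 40 mm in diameter. The legs rest on z = 0, each leg's axis is inset half a diameter from the nearest pair of seat edges (so the leg's bounding box is flush with the corner).


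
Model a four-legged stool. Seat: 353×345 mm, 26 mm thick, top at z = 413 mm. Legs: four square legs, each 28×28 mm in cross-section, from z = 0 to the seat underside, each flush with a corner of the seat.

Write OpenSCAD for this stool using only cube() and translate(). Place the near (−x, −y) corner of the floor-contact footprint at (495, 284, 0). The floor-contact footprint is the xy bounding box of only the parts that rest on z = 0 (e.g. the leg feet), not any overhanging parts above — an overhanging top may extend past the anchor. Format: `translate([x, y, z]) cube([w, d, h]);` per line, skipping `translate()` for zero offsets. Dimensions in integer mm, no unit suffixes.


// leg_h = 413 - 26 = 387
translate([495, 284, 387]) cube([353, 345, 26]);
translate([495, 284, 0]) cube([28, 28, 387]);
translate([820, 284, 0]) cube([28, 28, 387]);
translate([495, 601, 0]) cube([28, 28, 387]);
translate([820, 601, 0]) cube([28, 28, 387]);


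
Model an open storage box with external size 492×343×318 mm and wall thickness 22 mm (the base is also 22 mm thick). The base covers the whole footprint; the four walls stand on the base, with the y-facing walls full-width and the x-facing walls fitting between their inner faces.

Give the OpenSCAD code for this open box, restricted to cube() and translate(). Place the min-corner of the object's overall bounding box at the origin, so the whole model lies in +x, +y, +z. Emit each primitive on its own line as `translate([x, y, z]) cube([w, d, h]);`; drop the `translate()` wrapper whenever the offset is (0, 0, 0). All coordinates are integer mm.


cube([492, 343, 22]);
translate([0, 0, 22]) cube([492, 22, 296]);
translate([0, 321, 22]) cube([492, 22, 296]);
translate([0, 22, 22]) cube([22, 299, 296]);
translate([470, 22, 22]) cube([22, 299, 296]);


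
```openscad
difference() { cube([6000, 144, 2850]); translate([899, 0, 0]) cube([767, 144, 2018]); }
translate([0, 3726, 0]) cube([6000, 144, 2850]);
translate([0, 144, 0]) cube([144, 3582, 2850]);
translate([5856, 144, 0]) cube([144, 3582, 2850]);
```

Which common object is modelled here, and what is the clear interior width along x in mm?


A single room. The interior width is 5712 mm.

Four walls enclosing a rectangle with a door in the front wall — a room. Outside width 6000 minus two 144 mm walls gives 5712 mm.


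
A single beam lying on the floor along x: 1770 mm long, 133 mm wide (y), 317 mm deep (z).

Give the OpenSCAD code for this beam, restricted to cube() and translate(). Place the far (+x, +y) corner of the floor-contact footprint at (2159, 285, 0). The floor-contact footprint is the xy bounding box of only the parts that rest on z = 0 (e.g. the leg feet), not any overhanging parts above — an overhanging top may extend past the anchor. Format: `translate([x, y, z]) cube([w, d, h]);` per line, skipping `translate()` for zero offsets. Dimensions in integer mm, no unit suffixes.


translate([389, 152, 0]) cube([1770, 133, 317]);


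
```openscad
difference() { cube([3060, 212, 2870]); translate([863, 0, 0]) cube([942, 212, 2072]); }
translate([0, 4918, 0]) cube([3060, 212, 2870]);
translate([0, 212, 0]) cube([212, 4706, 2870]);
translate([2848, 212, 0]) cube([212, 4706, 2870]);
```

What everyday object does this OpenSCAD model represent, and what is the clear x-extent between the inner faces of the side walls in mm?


A single room. The interior width is 2636 mm.

Four walls enclosing a rectangle with a door in the front wall — a room. Outside width 3060 minus two 212 mm walls gives 2636 mm.


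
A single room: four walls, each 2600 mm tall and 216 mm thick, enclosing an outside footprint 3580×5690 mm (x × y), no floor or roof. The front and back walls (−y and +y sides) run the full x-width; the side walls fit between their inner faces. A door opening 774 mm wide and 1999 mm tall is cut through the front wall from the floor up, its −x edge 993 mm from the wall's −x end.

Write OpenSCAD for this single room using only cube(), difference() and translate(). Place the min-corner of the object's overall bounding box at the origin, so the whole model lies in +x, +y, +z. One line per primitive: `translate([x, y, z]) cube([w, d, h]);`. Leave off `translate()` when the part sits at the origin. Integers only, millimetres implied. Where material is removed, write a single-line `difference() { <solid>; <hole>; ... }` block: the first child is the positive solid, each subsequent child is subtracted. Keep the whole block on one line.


difference() { cube([3580, 216, 2600]); translate([993, 0, 0]) cube([774, 216, 1999]); }
translate([0, 5474, 0]) cube([3580, 216, 2600]);
translate([0, 216, 0]) cube([216, 5258, 2600]);
translate([3364, 216, 0]) cube([216, 5258, 2600]);


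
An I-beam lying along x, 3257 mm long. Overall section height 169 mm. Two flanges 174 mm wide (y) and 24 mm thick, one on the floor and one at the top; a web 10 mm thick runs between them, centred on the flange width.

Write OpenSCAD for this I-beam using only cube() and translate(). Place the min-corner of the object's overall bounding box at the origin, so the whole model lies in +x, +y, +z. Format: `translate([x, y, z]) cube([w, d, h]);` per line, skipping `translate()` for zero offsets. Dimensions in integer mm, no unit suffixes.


cube([3257, 174, 24]);
translate([0, 82, 24]) cube([3257, 10, 121]);
translate([0, 0, 145]) cube([3257, 174, 24]);


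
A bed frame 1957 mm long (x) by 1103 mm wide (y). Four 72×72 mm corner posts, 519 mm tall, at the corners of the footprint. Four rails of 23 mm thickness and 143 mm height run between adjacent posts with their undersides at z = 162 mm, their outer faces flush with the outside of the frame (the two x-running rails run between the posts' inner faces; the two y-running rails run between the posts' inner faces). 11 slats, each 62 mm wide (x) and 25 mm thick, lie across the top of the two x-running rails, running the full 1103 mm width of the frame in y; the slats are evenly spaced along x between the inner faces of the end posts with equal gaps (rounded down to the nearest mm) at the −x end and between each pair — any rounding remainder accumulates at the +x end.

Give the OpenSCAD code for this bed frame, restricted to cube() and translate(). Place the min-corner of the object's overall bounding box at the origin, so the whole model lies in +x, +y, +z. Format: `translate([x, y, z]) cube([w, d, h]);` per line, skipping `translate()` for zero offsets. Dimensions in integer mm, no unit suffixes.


cube([72, 72, 519]);
translate([0, 1031, 0]) cube([72, 72, 519]);
translate([1885, 0, 0]) cube([72, 72, 519]);
translate([1885, 1031, 0]) cube([72, 72, 519]);
translate([72, 0, 162]) cube([1813, 23, 143]);
translate([72, 1080, 162]) cube([1813, 23, 143]);
translate([0, 72, 162]) cube([23, 959, 143]);
translate([1934, 72, 162]) cube([23, 959, 143]);
translate([166, 0, 305]) cube([62, 1103, 25]);
translate([322, 0, 305]) cube([62, 1103, 25]);
translate([478, 0, 305]) cube([62, 1103, 25]);
translate([634, 0, 305]) cube([62, 1103, 25]);
translate([790, 0, 305]) cube([62, 1103, 25]);
translate([946, 0, 305]) cube([62, 1103, 25]);
translate([1102, 0, 305]) cube([62, 1103, 25]);
translate([1258, 0, 305]) cube([62, 1103, 25]);
translate([1414, 0, 305]) cube([62, 1103, 25]);
translate([1570, 0, 305]) cube([62, 1103, 25]);
translate([1726, 0, 305]) cube([62, 1103, 25]);


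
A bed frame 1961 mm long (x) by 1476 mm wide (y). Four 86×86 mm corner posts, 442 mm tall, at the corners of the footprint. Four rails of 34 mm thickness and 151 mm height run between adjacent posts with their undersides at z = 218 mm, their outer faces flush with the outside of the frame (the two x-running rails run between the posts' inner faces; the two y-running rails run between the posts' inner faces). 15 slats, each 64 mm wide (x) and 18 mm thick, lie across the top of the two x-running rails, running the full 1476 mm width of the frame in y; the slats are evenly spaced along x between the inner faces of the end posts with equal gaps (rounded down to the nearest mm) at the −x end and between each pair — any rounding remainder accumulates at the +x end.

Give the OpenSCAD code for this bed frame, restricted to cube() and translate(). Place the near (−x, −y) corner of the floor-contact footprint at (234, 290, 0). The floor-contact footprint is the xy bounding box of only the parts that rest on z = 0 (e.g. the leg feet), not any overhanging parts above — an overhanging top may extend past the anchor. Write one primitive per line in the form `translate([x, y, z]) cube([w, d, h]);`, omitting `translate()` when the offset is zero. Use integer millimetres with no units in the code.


// slat z = rail_z + rail_h = 218 + 151 = 369
// slat gap = ⌊(1789 − 15·64) / 16⌋ = 51
translate([234, 290, 0]) cube([86, 86, 442]);
translate([234, 1680, 0]) cube([86, 86, 442]);
translate([2109, 290, 0]) cube([86, 86, 442]);
translate([2109, 1680, 0]) cube([86, 86, 442]);
translate([320, 290, 218]) cube([1789, 34, 151]);
translate([320, 1732, 218]) cube([1789, 34, 151]);
translate([234, 376, 218]) cube([34, 1304, 151]);
translate([2161, 376, 218]) cube([34, 1304, 151]);
translate([371, 290, 369]) cube([64, 1476, 18]);
translate([486, 290, 369]) cube([64, 1476, 18]);
translate([601, 290, 369]) cube([64, 1476, 18]);
translate([716, 290, 369]) cube([64, 1476, 18]);
translate([831, 290, 369]) cube([64, 1476, 18]);
translate([946, 290, 369]) cube([64, 1476, 18]);
translate([1061, 290, 369]) cube([64, 1476, 18]);
translate([1176, 290, 369]) cube([64, 1476, 18]);
translate([1291, 290, 369]) cube([64, 1476, 18]);
translate([1406, 290, 369]) cube([64, 1476, 18]);
translate([1521, 290, 369]) cube([64, 1476, 18]);
translate([1636, 290, 369]) cube([64, 1476, 18]);
translate([1751, 290, 369]) cube([64, 1476, 18]);
translate([1866, 290, 369]) cube([64, 1476, 18]);
translate([1981, 290, 369]) cube([64, 1476, 18]);


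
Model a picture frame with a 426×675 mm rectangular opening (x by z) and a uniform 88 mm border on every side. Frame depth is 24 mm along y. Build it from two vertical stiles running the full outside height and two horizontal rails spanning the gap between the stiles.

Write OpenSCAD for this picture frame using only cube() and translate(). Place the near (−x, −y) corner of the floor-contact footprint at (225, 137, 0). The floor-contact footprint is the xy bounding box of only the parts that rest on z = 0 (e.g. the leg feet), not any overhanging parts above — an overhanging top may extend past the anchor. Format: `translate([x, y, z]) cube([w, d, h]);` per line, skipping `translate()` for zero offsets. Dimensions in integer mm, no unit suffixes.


translate([225, 137, 0]) cube([88, 24, 851]);
translate([739, 137, 0]) cube([88, 24, 851]);
translate([313, 137, 0]) cube([426, 24, 88]);
translate([313, 137, 763]) cube([426, 24, 88]);


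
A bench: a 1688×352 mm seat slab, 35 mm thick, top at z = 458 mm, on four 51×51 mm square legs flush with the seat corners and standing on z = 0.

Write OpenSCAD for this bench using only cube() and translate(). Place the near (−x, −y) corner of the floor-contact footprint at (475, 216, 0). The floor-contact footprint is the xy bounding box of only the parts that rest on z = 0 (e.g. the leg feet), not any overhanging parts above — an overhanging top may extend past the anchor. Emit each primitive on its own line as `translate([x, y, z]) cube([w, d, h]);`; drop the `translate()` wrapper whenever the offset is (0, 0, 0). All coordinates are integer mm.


translate([475, 216, 423]) cube([1688, 352, 35]);
translate([475, 216, 0]) cube([51, 51, 423]);
translate([475, 517, 0]) cube([51, 51, 423]);
translate([2112, 216, 0]) cube([51, 51, 423]);
translate([2112, 517, 0]) cube([51, 51, 423]);
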